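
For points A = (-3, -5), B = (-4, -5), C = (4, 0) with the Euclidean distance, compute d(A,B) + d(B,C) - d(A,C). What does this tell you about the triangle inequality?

d(A,B) = √(1² + 0²) = √1 = 1, d(B,C) = √(8² + 5²) = √89 ≈ 9.434, d(A,C) = √(7² + 5²) = √74 ≈ 8.6023.
d(A,B) + d(B,C) - d(A,C) = 1 + 9.434 - 8.6023 = 10.434 - 8.6023 = 1.8317 (to 4 decimal places). This is ≥ 0, so the triangle inequality holds for these points.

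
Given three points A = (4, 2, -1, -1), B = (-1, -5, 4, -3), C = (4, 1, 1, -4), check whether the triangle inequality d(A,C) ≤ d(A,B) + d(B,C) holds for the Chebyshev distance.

d(A,B) = max(5, 7, 5, 2) = 7, d(B,C) = max(5, 6, 3, 1) = 6, d(A,C) = max(0, 1, 2, 3) = 3.
d(A,C) = 3 ≤ 7 + 6 = 13. Triangle inequality is satisfied.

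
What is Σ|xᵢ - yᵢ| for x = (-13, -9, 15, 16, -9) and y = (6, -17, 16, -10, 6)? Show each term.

Σ|x_i - y_i| = |-13 - 6| + |-9 - (-17)| + |15 - 16| + |16 - (-10)| + |-9 - 6| = 19 + 8 + 1 + 26 + 15 = 69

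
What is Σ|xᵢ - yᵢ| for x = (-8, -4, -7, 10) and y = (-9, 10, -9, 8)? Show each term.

Σ|x_i - y_i| = |-8 - (-9)| + |-4 - 10| + |-7 - (-9)| + |10 - 8| = 1 + 14 + 2 + 2 = 19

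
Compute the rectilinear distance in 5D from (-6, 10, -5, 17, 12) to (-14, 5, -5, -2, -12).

Σ|x_i - y_i| = |-6 - (-14)| + |10 - 5| + |-5 - (-5)| + |17 - (-2)| + |12 - (-12)| = 8 + 5 + 0 + 19 + 24 = 56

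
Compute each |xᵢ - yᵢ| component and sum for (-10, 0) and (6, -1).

Σ|x_i - y_i| = |-10 - 6| + |0 - (-1)| = 16 + 1 = 17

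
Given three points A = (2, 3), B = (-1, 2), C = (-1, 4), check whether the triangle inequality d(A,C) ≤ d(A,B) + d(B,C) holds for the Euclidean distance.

d(A,B) = √(3² + 1²) = √10 ≈ 3.1623, d(B,C) = √(0² + 2²) = √4 = 2, d(A,C) = √(3² + 1²) = √10 ≈ 3.1623.
d(A,C) ≈ 3.1623 ≤ 3.1623 + 2 = 5.1623. Triangle inequality is satisfied.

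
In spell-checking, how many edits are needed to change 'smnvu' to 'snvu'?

Let D[i][j] be the edit distance between the first i characters of 'smnvu' and the first j characters of 'snvu', with D[i][0] = i, D[0][j] = j, and D[i][j] = D[i-1][j-1] if the characters match, else 1 + min(D[i-1][j], D[i][j-1], D[i-1][j-1]). Filling the table (rows: prefixes of 'smnvu', columns: prefixes of 'snvu'):
     ε  s  n  v  u
  ε  0  1  2  3  4
  s  1  0  1  2  3
  m  2  1  1  2  3
  n  3  2  1  2  3
  v  4  3  2  1  2
  u  5  4  3  2  1
The bottom-right entry gives D[5][4] = 1, so no sequence of fewer than 1 edit works. Backtracking through the table gives one optimal edit sequence (1 edit):
  smnvu → snvu (del m @2)
Edit distance = 1.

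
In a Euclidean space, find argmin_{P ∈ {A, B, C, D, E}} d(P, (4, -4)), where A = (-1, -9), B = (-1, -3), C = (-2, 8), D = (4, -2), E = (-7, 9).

Distances: d(A) ≈ 7.0711, d(B) ≈ 5.099, d(C) ≈ 13.4164, d(D) = 2, d(E) ≈ 17.0294. Nearest: D = (4, -2) with distance 2.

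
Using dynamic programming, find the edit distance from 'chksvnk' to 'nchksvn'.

Let D[i][j] be the edit distance between the first i characters of 'chksvnk' and the first j characters of 'nchksvn', with D[i][0] = i, D[0][j] = j, and D[i][j] = D[i-1][j-1] if the characters match, else 1 + min(D[i-1][j], D[i][j-1], D[i-1][j-1]). Filling the table (rows: prefixes of 'chksvnk', columns: prefixes of 'nchksvn'):
     ε  n  c  h  k  s  v  n
  ε  0  1  2  3  4  5  6  7
  c  1  1  1  2  3  4  5  6
  h  2  2  2  1  2  3  4  5
  k  3  3  3  2  1  2  3  4
  s  4  4  4  3  2  1  2  3
  v  5  5  5  4  3  2  1  2
  n  6  5  6  5  4  3  2  1
  k  7  6  6  6  5  4  3  2
The bottom-right entry gives D[7][7] = 2, so no sequence of fewer than 2 edits works. Backtracking through the table gives one optimal edit sequence (2 edits):
  chksvnk → nchksvnk (ins n @1)
  nchksvnk → nchksvn (del k @8)
Edit distance = 2.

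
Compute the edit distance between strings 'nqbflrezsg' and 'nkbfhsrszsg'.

Let D[i][j] be the edit distance between the first i characters of 'nqbflrezsg' and the first j characters of 'nkbfhsrszsg', with D[i][0] = i, D[0][j] = j, and D[i][j] = D[i-1][j-1] if the characters match, else 1 + min(D[i-1][j], D[i][j-1], D[i-1][j-1]). Filling the table (rows: prefixes of 'nqbflrezsg', columns: prefixes of 'nkbfhsrszsg'):
     ε  n  k  b  f  h  s  r  s  z  s  g
  ε  0  1  2  3  4  5  6  7  8  9 10 11
  n  1  0  1  2  3  4  5  6  7  8  9 10
  q  2  1  1  2  3  4  5  6  7  8  9 10
  b  3  2  2  1  2  3  4  5  6  7  8  9
  f  4  3  3  2  1  2  3  4  5  6  7  8
  l  5  4  4  3  2  2  3  4  5  6  7  8
  r  6  5  5  4  3  3  3  3  4  5  6  7
  e  7  6  6  5  4  4  4  4  4  5  6  7
  z  8  7  7  6  5  5  5  5  5  4  5  6
  s  9  8  8  7  6  6  5  6  5  5  4  5
  g 10  9  9  8  7  7  6  6  6  6  5  4
The bottom-right entry gives D[10][11] = 4, so no sequence of fewer than 4 edits works. Backtracking through the table gives one optimal edit sequence (4 edits):
  nqbflrezsg → nkbflrezsg (sub q→k @2)
  nkbflrezsg → nkbfhlrezsg (ins h @5)
  nkbfhlrezsg → nkbfhsrezsg (sub l→s @6)
  nkbfhsrezsg → nkbfhsrszsg (sub e→s @8)
Edit distance = 4.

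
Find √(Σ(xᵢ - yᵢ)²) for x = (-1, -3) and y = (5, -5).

√(Σ(x_i - y_i)²) = √((-1 - 5)² + (-3 - (-5))²)
= √((-6)² + 2²) = √(36 + 4) = √40 ≈ 6.3246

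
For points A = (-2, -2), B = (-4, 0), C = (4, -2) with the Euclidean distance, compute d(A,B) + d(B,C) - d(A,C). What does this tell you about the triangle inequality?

d(A,B) = √(2² + 2²) = √8 ≈ 2.8284, d(B,C) = √(8² + 2²) = √68 ≈ 8.2462, d(A,C) = √(6² + 0²) = √36 = 6.
d(A,B) + d(B,C) - d(A,C) = 2.8284 + 8.2462 - 6 = 11.0746 - 6 = 5.0746 (to 4 decimal places). This is ≥ 0, so the triangle inequality holds for these points.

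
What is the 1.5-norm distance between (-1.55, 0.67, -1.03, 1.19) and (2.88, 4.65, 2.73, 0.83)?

(Σ|x_i - y_i|^1.5)^(1/1.5) = (|-1.55 - 2.88|^1.5 + |0.67 - 4.65|^1.5 + |-1.03 - 2.73|^1.5 + |1.19 - 0.83|^1.5)^(1/1.5)
= (4.43^1.5 + 3.98^1.5 + 3.76^1.5 + 0.36^1.5)^(1/1.5) ≈ (9.3241 + 7.9401 + 7.2909 + 0.216)^(1/1.5) = (24.7711)^(1/1.5) ≈ 8.4976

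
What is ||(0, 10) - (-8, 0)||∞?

max(|x_i - y_i|) = max(|0 - (-8)|, |10 - 0|) = max(8, 10) = 10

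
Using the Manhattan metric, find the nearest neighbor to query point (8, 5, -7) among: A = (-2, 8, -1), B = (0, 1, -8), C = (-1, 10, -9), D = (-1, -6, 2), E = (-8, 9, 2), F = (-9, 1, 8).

Distances: d(A) = 19, d(B) = 13, d(C) = 16, d(D) = 29, d(E) = 29, d(F) = 36. Nearest: B = (0, 1, -8) with distance 13.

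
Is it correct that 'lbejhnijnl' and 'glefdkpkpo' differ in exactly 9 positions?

Differing positions: 1, 2, 4, 5, 6, 7, 8, 9, 10. Hamming distance = 9, so the claim is true.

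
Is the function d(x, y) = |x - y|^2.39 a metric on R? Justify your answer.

No. d(x,y) = |x-y|^2.39 fails the triangle inequality since p = 2.39 > 1. Counterexample: x = 5, y = 17, z = 23. d(x,z) = |5 - 23|^2.39 = 18^2.39 ≈ 1000.2332, but d(x,y) + d(y,z) = 12^2.39 + 6^2.39 ≈ 379.5274 + 72.4072 = 451.9346. Since 1000.2332 > 451.9346, the triangle inequality is violated.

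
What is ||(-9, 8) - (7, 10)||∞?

max(|x_i - y_i|) = max(|-9 - 7|, |8 - 10|) = max(16, 2) = 16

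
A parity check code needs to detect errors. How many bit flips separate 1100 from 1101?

Differing positions: 4. Hamming distance = 1.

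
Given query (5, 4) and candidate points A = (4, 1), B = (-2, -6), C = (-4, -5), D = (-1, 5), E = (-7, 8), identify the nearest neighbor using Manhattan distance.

Distances: d(A) = 4, d(B) = 17, d(C) = 18, d(D) = 7, d(E) = 16. Nearest: A = (4, 1) with distance 4.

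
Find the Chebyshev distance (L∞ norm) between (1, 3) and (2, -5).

max(|x_i - y_i|) = max(|1 - 2|, |3 - (-5)|) = max(1, 8) = 8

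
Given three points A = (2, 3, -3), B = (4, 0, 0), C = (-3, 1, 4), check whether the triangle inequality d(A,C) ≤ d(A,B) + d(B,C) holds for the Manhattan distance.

d(A,B) = 2 + 3 + 3 = 8, d(B,C) = 7 + 1 + 4 = 12, d(A,C) = 5 + 2 + 7 = 14.
d(A,C) = 14 ≤ 8 + 12 = 20. Triangle inequality is satisfied.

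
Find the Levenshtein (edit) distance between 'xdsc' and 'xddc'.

Let D[i][j] be the edit distance between the first i characters of 'xdsc' and the first j characters of 'xddc', with D[i][0] = i, D[0][j] = j, and D[i][j] = D[i-1][j-1] if the characters match, else 1 + min(D[i-1][j], D[i][j-1], D[i-1][j-1]). Filling the table (rows: prefixes of 'xdsc', columns: prefixes of 'xddc'):
     ε  x  d  d  c
  ε  0  1  2  3  4
  x  1  0  1  2  3
  d  2  1  0  1  2
  s  3  2  1  1  2
  c  4  3  2  2  1
The bottom-right entry gives D[4][4] = 1, so no sequence of fewer than 1 edit works. Backtracking through the table gives one optimal edit sequence (1 edit):
  xdsc → xddc (sub s→d @3)
Edit distance = 1.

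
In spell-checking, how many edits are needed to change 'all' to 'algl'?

Let D[i][j] be the edit distance between the first i characters of 'all' and the first j characters of 'algl', with D[i][0] = i, D[0][j] = j, and D[i][j] = D[i-1][j-1] if the characters match, else 1 + min(D[i-1][j], D[i][j-1], D[i-1][j-1]). Filling the table (rows: prefixes of 'all', columns: prefixes of 'algl'):
     ε  a  l  g  l
  ε  0  1  2  3  4
  a  1  0  1  2  3
  l  2  1  0  1  2
  l  3  2  1  1  1
The bottom-right entry gives D[3][4] = 1, so no sequence of fewer than 1 edit works. Backtracking through the table gives one optimal edit sequence (1 edit):
  all → algl (ins g @3)
Edit distance = 1.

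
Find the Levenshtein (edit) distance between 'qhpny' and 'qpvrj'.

Let D[i][j] be the edit distance between the first i characters of 'qhpny' and the first j characters of 'qpvrj', with D[i][0] = i, D[0][j] = j, and D[i][j] = D[i-1][j-1] if the characters match, else 1 + min(D[i-1][j], D[i][j-1], D[i-1][j-1]). Filling the table (rows: prefixes of 'qhpny', columns: prefixes of 'qpvrj'):
     ε  q  p  v  r  j
  ε  0  1  2  3  4  5
  q  1  0  1  2  3  4
  h  2  1  1  2  3  4
  p  3  2  1  2  3  4
  n  4  3  2  2  3  4
  y  5  4  3  3  3  4
The bottom-right entry gives D[5][5] = 4, so no sequence of fewer than 4 edits works. Backtracking through the table gives one optimal edit sequence (4 edits):
  qhpny → qppny (sub h→p @2)
  qppny → qpvny (sub p→v @3)
  qpvny → qpvry (sub n→r @4)
  qpvry → qpvrj (sub y→j @5)
Edit distance = 4.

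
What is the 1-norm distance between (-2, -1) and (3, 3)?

Σ|x_i - y_i| = |-2 - 3| + |-1 - 3| = 5 + 4 = 9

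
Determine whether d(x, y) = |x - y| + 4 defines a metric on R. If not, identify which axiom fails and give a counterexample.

No. d fails identity of indiscernibles (specifically d(x,x) = 0): d(-3, -3) = |-3 - (-3)| + 4 = 0 + 4 = 4 ≠ 0.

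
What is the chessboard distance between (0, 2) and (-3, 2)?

max(|x_i - y_i|) = max(|0 - (-3)|, |2 - 2|) = max(3, 0) = 3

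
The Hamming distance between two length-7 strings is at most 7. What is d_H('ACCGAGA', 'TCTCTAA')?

Differing positions: 1, 3, 4, 5, 6. Hamming distance = 5. The maximum possible Hamming distance for length-7 strings is 7, so d_H/7 = 5/7 ≈ 0.7143.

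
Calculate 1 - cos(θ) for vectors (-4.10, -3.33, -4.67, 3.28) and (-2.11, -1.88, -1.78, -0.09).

With u = (-4.10, -3.33, -4.67, 3.28), v = (-2.11, -1.88, -1.78, -0.09):
u·v = (-4.1)·(-2.11) + (-3.33)·(-1.88) + (-4.67)·(-1.78) + 3.28·(-0.09) = 8.651 + 6.2604 + 8.3126 + (-0.2952) = 22.9288.
|u| = √((-4.1)² + (-3.33)² + (-4.67)² + 3.28²) = √(16.81 + 11.0889 + 21.8089 + 10.7584) = √60.4662, |v| = √((-2.11)² + (-1.88)² + (-1.78)² + (-0.09)²) = √(4.4521 + 3.5344 + 3.1684 + 0.0081) = √11.163.
cos θ = (u·v)/(|u||v|) = 22.9288/(√60.4662·√11.163) ≈ 0.8825
Cosine distance = 1 - cos θ ≈ 1 - 0.8825 = 0.1175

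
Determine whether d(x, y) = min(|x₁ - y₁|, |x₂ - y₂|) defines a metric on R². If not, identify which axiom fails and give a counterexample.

No. d fails identity of indiscernibles: take x = (4, 0) and y = (4, 4). Then d(x,y) = min(|4 - 4|, |0 - 4|) = min(0, 4) = 0, yet x ≠ y.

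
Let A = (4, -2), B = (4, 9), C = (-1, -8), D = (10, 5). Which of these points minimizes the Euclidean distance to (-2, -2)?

Distances: d(A) = 6, d(B) ≈ 12.53, d(C) ≈ 6.0828, d(D) ≈ 13.8924. Nearest: A = (4, -2) with distance 6.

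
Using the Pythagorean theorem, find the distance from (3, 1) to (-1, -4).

√(Σ(x_i - y_i)²) = √((3 - (-1))² + (1 - (-4))²)
= √(4² + 5²) = √(16 + 25) = √41 ≈ 6.4031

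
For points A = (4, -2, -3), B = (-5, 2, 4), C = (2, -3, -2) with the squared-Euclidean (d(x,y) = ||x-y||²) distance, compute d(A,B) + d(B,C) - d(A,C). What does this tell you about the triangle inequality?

d(A,B) = 9² + 4² + 7² = 146, d(B,C) = 7² + 5² + 6² = 110, d(A,C) = 2² + 1² + 1² = 6.
d(A,B) + d(B,C) - d(A,C) = 146 + 110 - 6 = 256 - 6 = 250. This is ≥ 0, so the triangle inequality holds for these points.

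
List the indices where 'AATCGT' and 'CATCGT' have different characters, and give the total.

Differing positions: 1. Hamming distance = 1.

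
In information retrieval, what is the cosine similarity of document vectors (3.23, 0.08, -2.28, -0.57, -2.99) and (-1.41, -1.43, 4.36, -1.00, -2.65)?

With u = (3.23, 0.08, -2.28, -0.57, -2.99), v = (-1.41, -1.43, 4.36, -1.00, -2.65):
u·v = 3.23·(-1.41) + 0.08·(-1.43) + (-2.28)·4.36 + (-0.57)·(-1) + (-2.99)·(-2.65) = (-4.5543) + (-0.1144) + (-9.9408) + 0.57 + 7.9235 = -6.116.
|u| = √(3.23² + 0.08² + (-2.28)² + (-0.57)² + (-2.99)²) = √(10.4329 + 0.0064 + 5.1984 + 0.3249 + 8.9401) = √24.9027, |v| = √((-1.41)² + (-1.43)² + 4.36² + (-1)² + (-2.65)²) = √(1.9881 + 2.0449 + 19.0096 + 1 + 7.0225) = √31.0651.
cos θ = (u·v)/(|u||v|) = -6.116/(√24.9027·√31.0651) ≈ -0.2199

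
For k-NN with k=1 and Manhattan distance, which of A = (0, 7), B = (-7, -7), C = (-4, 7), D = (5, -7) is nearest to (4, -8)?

Distances: d(A) = 19, d(B) = 12, d(C) = 23, d(D) = 2. Nearest: D = (5, -7) with distance 2.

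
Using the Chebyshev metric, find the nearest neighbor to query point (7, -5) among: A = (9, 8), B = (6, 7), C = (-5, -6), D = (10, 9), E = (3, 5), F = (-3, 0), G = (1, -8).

Distances: d(A) = 13, d(B) = 12, d(C) = 12, d(D) = 14, d(E) = 10, d(F) = 10, d(G) = 6. Nearest: G = (1, -8) with distance 6.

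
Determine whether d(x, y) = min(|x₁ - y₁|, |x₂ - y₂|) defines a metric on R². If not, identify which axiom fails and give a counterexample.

No. d fails identity of indiscernibles: take x = (-3, 0) and y = (-3, 5). Then d(x,y) = min(|-3 - (-3)|, |0 - 5|) = min(0, 5) = 0, yet x ≠ y.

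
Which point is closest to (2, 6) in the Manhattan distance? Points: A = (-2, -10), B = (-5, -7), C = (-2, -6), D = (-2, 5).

Distances: d(A) = 20, d(B) = 20, d(C) = 16, d(D) = 5. Nearest: D = (-2, 5) with distance 5.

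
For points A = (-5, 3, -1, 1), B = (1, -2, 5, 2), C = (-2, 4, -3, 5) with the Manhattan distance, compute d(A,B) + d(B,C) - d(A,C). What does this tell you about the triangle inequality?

d(A,B) = 6 + 5 + 6 + 1 = 18, d(B,C) = 3 + 6 + 8 + 3 = 20, d(A,C) = 3 + 1 + 2 + 4 = 10.
d(A,B) + d(B,C) - d(A,C) = 18 + 20 - 10 = 38 - 10 = 28. This is ≥ 0, so the triangle inequality holds for these points.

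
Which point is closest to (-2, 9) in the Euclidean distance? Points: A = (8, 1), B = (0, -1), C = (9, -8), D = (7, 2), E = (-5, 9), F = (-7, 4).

Distances: d(A) ≈ 12.8062, d(B) ≈ 10.198, d(C) ≈ 20.2485, d(D) ≈ 11.4018, d(E) = 3, d(F) ≈ 7.0711. Nearest: E = (-5, 9) with distance 3.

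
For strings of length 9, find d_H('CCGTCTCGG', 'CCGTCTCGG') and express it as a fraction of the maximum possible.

Differing positions: none. Hamming distance = 0. The maximum possible Hamming distance for length-9 strings is 9, so d_H/9 = 0/9 = 0.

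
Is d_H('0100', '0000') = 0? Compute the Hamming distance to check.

Differing positions: 2. Hamming distance = 1, so the claim that d_H = 0 is false.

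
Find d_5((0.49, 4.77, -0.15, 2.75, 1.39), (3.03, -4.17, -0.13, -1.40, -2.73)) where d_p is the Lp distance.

(Σ|x_i - y_i|^5)^(1/5) = (|0.49 - 3.03|^5 + |4.77 - (-4.17)|^5 + |-0.15 - (-0.13)|^5 + |2.75 - (-1.4)|^5 + |1.39 - (-2.73)|^5)^(1/5)
= (2.54^5 + 8.94^5 + 0.02^5 + 4.15^5 + 4.12^5)^(1/5) ≈ (105.7228 + 57106.7696 + 0 + 1230.9502 + 1187.0967)^(1/5) = (59630.5393)^(1/5) ≈ 9.0177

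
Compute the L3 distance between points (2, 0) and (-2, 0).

(Σ|x_i - y_i|^3)^(1/3) = (|2 - (-2)|^3 + |0 - 0|^3)^(1/3)
= (4^3 + 0^3)^(1/3) = (64 + 0)^(1/3) = (64)^(1/3) = 4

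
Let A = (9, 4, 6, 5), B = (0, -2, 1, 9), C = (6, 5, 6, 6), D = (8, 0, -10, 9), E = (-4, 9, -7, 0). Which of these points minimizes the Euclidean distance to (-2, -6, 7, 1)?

Distances: d(A) ≈ 15.4272, d(B) ≈ 10.9545, d(C) ≈ 14.5258, d(D) ≈ 22.1133, d(E) ≈ 20.6398. Nearest: B = (0, -2, 1, 9) with distance 10.9545.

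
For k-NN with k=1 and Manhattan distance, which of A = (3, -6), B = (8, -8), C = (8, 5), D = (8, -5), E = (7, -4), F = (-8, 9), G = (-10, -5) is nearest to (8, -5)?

Distances: d(A) = 6, d(B) = 3, d(C) = 10, d(D) = 0, d(E) = 2, d(F) = 30, d(G) = 18. Nearest: D = (8, -5) with distance 0.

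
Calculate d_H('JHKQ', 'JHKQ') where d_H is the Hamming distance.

Differing positions: none. Hamming distance = 0.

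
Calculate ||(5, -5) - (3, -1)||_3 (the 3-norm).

(Σ|x_i - y_i|^3)^(1/3) = (|5 - 3|^3 + |-5 - (-1)|^3)^(1/3)
= (2^3 + 4^3)^(1/3) = (8 + 64)^(1/3) = (72)^(1/3) ≈ 4.1602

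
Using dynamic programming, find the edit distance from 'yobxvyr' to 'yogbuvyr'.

Let D[i][j] be the edit distance between the first i characters of 'yobxvyr' and the first j characters of 'yogbuvyr', with D[i][0] = i, D[0][j] = j, and D[i][j] = D[i-1][j-1] if the characters match, else 1 + min(D[i-1][j], D[i][j-1], D[i-1][j-1]). Filling the table (rows: prefixes of 'yobxvyr', columns: prefixes of 'yogbuvyr'):
     ε  y  o  g  b  u  v  y  r
  ε  0  1  2  3  4  5  6  7  8
  y  1  0  1  2  3  4  5  6  7
  o  2  1  0  1  2  3  4  5  6
  b  3  2  1  1  1  2  3  4  5
  x  4  3  2  2  2  2  3  4  5
  v  5  4  3  3  3  3  2  3  4
  y  6  5  4  4  4  4  3  2  3
  r  7  6  5  5  5  5  4  3  2
The bottom-right entry gives D[7][8] = 2, so no sequence of fewer than 2 edits works. Backtracking through the table gives one optimal edit sequence (2 edits):
  yobxvyr → yogbxvyr (ins g @3)
  yogbxvyr → yogbuvyr (sub x→u @5)
Edit distance = 2.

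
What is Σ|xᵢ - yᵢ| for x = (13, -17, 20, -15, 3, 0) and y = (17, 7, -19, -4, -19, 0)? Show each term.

Σ|x_i - y_i| = |13 - 17| + |-17 - 7| + |20 - (-19)| + |-15 - (-4)| + |3 - (-19)| + |0 - 0| = 4 + 24 + 39 + 11 + 22 + 0 = 100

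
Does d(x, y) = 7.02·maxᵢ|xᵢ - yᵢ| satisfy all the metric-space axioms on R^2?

Yes. The L∞ (Chebyshev) norm induces a metric on R^2, and multiplying a metric by a positive constant 7.02 > 0 preserves all four axioms: non-negativity (7.02·||x-y|| ≥ 0), identity (7.02·||x-y|| = 0 ⟺ ||x-y|| = 0 ⟺ x = y), symmetry (||x-y|| = ||y-x||), and the triangle inequality (7.02·||x-z|| ≤ 7.02·||x-y|| + 7.02·||y-z||). So d is a metric.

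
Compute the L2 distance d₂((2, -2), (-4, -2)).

√(Σ(x_i - y_i)²) = √((2 - (-4))² + (-2 - (-2))²)
= √(6² + 0²) = √(36 + 0) = √36 = 6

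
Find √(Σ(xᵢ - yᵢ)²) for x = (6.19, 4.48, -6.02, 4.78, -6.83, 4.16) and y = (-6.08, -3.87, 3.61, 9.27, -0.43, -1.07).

√(Σ(x_i - y_i)²) = √((6.19 - (-6.08))² + (4.48 - (-3.87))² + (-6.02 - 3.61)² + (4.78 - 9.27)² + (-6.83 - (-0.43))² + (4.16 - (-1.07))²)
= √(12.27² + 8.35² + (-9.63)² + (-4.49)² + (-6.4)² + 5.23²) = √(150.5529 + 69.7225 + 92.7369 + 20.1601 + 40.96 + 27.3529) = √401.4853 ≈ 20.0371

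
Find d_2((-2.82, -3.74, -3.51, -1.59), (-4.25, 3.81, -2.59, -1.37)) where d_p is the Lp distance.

(Σ|x_i - y_i|^2)^(1/2) = (|-2.82 - (-4.25)|^2 + |-3.74 - 3.81|^2 + |-3.51 - (-2.59)|^2 + |-1.59 - (-1.37)|^2)^(1/2)
= (1.43^2 + 7.55^2 + 0.92^2 + 0.22^2)^(1/2) = (2.0449 + 57.0025 + 0.8464 + 0.0484)^(1/2) = (59.9422)^(1/2) ≈ 7.7422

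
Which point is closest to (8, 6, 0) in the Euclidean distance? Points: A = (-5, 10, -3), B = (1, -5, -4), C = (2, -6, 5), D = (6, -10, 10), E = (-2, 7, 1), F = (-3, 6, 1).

Distances: d(A) ≈ 13.9284, d(B) ≈ 13.6382, d(C) ≈ 14.3178, d(D) ≈ 18.9737, d(E) ≈ 10.0995, d(F) ≈ 11.0454. Nearest: E = (-2, 7, 1) with distance 10.0995.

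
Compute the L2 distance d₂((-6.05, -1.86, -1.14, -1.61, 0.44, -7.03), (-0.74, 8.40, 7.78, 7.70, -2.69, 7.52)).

√(Σ(x_i - y_i)²) = √((-6.05 - (-0.74))² + (-1.86 - 8.4)² + (-1.14 - 7.78)² + (-1.61 - 7.7)² + (0.44 - (-2.69))² + (-7.03 - 7.52)²)
= √((-5.31)² + (-10.26)² + (-8.92)² + (-9.31)² + 3.13² + (-14.55)²) = √(28.1961 + 105.2676 + 79.5664 + 86.6761 + 9.7969 + 211.7025) = √521.2056 ≈ 22.8299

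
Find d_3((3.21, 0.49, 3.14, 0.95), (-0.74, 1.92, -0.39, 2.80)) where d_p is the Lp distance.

(Σ|x_i - y_i|^3)^(1/3) = (|3.21 - (-0.74)|^3 + |0.49 - 1.92|^3 + |3.14 - (-0.39)|^3 + |0.95 - 2.8|^3)^(1/3)
= (3.95^3 + 1.43^3 + 3.53^3 + 1.85^3)^(1/3) ≈ (61.6299 + 2.9242 + 43.987 + 6.3316)^(1/3) = (114.8727)^(1/3) ≈ 4.8611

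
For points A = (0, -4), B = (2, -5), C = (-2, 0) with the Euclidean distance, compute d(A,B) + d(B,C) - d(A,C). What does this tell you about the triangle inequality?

d(A,B) = √(2² + 1²) = √5 ≈ 2.2361, d(B,C) = √(4² + 5²) = √41 ≈ 6.4031, d(A,C) = √(2² + 4²) = √20 ≈ 4.4721.
d(A,B) + d(B,C) - d(A,C) = 2.2361 + 6.4031 - 4.4721 = 8.6392 - 4.4721 = 4.1671 (to 4 decimal places). This is ≥ 0, so the triangle inequality holds for these points.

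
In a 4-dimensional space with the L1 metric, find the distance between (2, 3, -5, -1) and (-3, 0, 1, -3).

Σ|x_i - y_i| = |2 - (-3)| + |3 - 0| + |-5 - 1| + |-1 - (-3)| = 5 + 3 + 6 + 2 = 16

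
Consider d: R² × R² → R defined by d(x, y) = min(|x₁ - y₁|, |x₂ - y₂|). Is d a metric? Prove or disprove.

No. d fails identity of indiscernibles: take x = (0, 0) and y = (0, 5). Then d(x,y) = min(|0 - 0|, |0 - 5|) = min(0, 5) = 0, yet x ≠ y.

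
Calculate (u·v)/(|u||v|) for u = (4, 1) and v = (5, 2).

With u = (4, 1), v = (5, 2):
u·v = 4·5 + 1·2 = 20 + 2 = 22.
|u| = √(4² + 1²) = √17, |v| = √(5² + 2²) = √29, so |u||v| = √(17·29) = √493.
cos θ = (u·v)/(|u||v|) = 22/√493 ≈ 0.9908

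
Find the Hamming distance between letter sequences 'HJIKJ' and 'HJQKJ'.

Differing positions: 3. Hamming distance = 1.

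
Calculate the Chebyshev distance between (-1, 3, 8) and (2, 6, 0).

max(|x_i - y_i|) = max(|-1 - 2|, |3 - 6|, |8 - 0|) = max(3, 3, 8) = 8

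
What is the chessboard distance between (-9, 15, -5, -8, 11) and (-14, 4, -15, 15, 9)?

max(|x_i - y_i|) = max(|-9 - (-14)|, |15 - 4|, |-5 - (-15)|, |-8 - 15|, |11 - 9|) = max(5, 11, 10, 23, 2) = 23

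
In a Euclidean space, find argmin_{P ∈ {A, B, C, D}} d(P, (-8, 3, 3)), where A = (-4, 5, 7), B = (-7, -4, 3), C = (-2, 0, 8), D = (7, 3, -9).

Distances: d(A) = 6, d(B) ≈ 7.0711, d(C) ≈ 8.3666, d(D) ≈ 19.2094. Nearest: A = (-4, 5, 7) with distance 6.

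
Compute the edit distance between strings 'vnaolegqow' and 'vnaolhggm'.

Let D[i][j] be the edit distance between the first i characters of 'vnaolegqow' and the first j characters of 'vnaolhggm', with D[i][0] = i, D[0][j] = j, and D[i][j] = D[i-1][j-1] if the characters match, else 1 + min(D[i-1][j], D[i][j-1], D[i-1][j-1]). Filling the table (rows: prefixes of 'vnaolegqow', columns: prefixes of 'vnaolhggm'):
     ε  v  n  a  o  l  h  g  g  m
  ε  0  1  2  3  4  5  6  7  8  9
  v  1  0  1  2  3  4  5  6  7  8
  n  2  1  0  1  2  3  4  5  6  7
  a  3  2  1  0  1  2  3  4  5  6
  o  4  3  2  1  0  1  2  3  4  5
  l  5  4  3  2  1  0  1  2  3  4
  e  6  5  4  3  2  1  1  2  3  4
  g  7  6  5  4  3  2  2  1  2  3
  q  8  7  6  5  4  3  3  2  2  3
  o  9  8  7  6  5  4  4  3  3  3
  w 10  9  8  7  6  5  5  4  4  4
The bottom-right entry gives D[10][9] = 4, so no sequence of fewer than 4 edits works. Backtracking through the table gives one optimal edit sequence (4 edits):
  vnaolegqow → vnaolhgqow (sub e→h @6)
  vnaolhgqow → vnaolhgow (del q @8)
  vnaolhgow → vnaolhggw (sub o→g @8)
  vnaolhggw → vnaolhggm (sub w→m @9)
Edit distance = 4.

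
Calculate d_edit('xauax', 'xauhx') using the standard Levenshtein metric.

Let D[i][j] be the edit distance between the first i characters of 'xauax' and the first j characters of 'xauhx', with D[i][0] = i, D[0][j] = j, and D[i][j] = D[i-1][j-1] if the characters match, else 1 + min(D[i-1][j], D[i][j-1], D[i-1][j-1]). Filling the table (rows: prefixes of 'xauax', columns: prefixes of 'xauhx'):
     ε  x  a  u  h  x
  ε  0  1  2  3  4  5
  x  1  0  1  2  3  4
  a  2  1  0  1  2  3
  u  3  2  1  0  1  2
  a  4  3  2  1  1  2
  x  5  4  3  2  2  1
The bottom-right entry gives D[5][5] = 1, so no sequence of fewer than 1 edit works. Backtracking through the table gives one optimal edit sequence (1 edit):
  xauax → xauhx (sub a→h @4)
Edit distance = 1.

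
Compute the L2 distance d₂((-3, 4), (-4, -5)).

√(Σ(x_i - y_i)²) = √((-3 - (-4))² + (4 - (-5))²)
= √(1² + 9²) = √(1 + 81) = √82 ≈ 9.0554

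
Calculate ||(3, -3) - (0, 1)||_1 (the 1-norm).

Σ|x_i - y_i| = |3 - 0| + |-3 - 1| = 3 + 4 = 7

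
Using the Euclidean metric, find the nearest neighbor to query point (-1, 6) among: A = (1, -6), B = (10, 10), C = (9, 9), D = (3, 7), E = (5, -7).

Distances: d(A) ≈ 12.1655, d(B) ≈ 11.7047, d(C) ≈ 10.4403, d(D) ≈ 4.1231, d(E) ≈ 14.3178. Nearest: D = (3, 7) with distance 4.1231.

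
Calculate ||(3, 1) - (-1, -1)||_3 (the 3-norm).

(Σ|x_i - y_i|^3)^(1/3) = (|3 - (-1)|^3 + |1 - (-1)|^3)^(1/3)
= (4^3 + 2^3)^(1/3) = (64 + 8)^(1/3) = (72)^(1/3) ≈ 4.1602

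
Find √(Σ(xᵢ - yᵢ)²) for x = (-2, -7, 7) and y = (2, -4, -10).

√(Σ(x_i - y_i)²) = √((-2 - 2)² + (-7 - (-4))² + (7 - (-10))²)
= √((-4)² + (-3)² + 17²) = √(16 + 9 + 289) = √314 ≈ 17.72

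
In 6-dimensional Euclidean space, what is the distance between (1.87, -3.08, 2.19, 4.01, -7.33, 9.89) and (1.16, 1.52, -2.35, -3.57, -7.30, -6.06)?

√(Σ(x_i - y_i)²) = √((1.87 - 1.16)² + (-3.08 - 1.52)² + (2.19 - (-2.35))² + (4.01 - (-3.57))² + (-7.33 - (-7.3))² + (9.89 - (-6.06))²)
= √(0.71² + (-4.6)² + 4.54² + 7.58² + (-0.03)² + 15.95²) = √(0.5041 + 21.16 + 20.6116 + 57.4564 + 0.0009 + 254.4025) = √354.1355 ≈ 18.8185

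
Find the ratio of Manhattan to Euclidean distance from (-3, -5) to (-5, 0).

L1 = |-3 - (-5)| + |-5 - 0| = 2 + 5 = 7
L2 = √(2² + 5²) = √29 ≈ 5.3852
L1 ≥ L2 always (equality iff movement is along one axis); L1 > L2 here.
Ratio L1/L2 = 7/√29 ≈ 1.2999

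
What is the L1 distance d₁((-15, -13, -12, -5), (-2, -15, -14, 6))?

Σ|x_i - y_i| = |-15 - (-2)| + |-13 - (-15)| + |-12 - (-14)| + |-5 - 6| = 13 + 2 + 2 + 11 = 28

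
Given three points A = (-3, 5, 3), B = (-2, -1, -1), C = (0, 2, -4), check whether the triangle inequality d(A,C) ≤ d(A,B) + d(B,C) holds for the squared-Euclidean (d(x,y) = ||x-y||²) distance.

d(A,B) = 1² + 6² + 4² = 53, d(B,C) = 2² + 3² + 3² = 22, d(A,C) = 3² + 3² + 7² = 67.
d(A,C) = 67 ≤ 53 + 22 = 75. Triangle inequality is satisfied.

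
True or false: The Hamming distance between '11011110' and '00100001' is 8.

Differing positions: 1, 2, 3, 4, 5, 6, 7, 8. Hamming distance = 8, so the claim is true.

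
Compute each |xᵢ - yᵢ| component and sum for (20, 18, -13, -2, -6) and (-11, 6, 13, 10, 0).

Σ|x_i - y_i| = |20 - (-11)| + |18 - 6| + |-13 - 13| + |-2 - 10| + |-6 - 0| = 31 + 12 + 26 + 12 + 6 = 87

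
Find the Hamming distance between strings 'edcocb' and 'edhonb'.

Differing positions: 3, 5. Hamming distance = 2.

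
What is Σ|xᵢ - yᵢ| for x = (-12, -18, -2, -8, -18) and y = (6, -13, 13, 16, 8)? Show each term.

Σ|x_i - y_i| = |-12 - 6| + |-18 - (-13)| + |-2 - 13| + |-8 - 16| + |-18 - 8| = 18 + 5 + 15 + 24 + 26 = 88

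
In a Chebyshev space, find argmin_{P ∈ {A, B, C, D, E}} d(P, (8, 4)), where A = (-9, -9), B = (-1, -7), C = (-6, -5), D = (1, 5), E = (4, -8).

Distances: d(A) = 17, d(B) = 11, d(C) = 14, d(D) = 7, d(E) = 12. Nearest: D = (1, 5) with distance 7.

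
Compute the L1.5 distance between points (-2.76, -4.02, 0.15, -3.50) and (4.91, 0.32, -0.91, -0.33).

(Σ|x_i - y_i|^1.5)^(1/1.5) = (|-2.76 - 4.91|^1.5 + |-4.02 - 0.32|^1.5 + |0.15 - (-0.91)|^1.5 + |-3.5 - (-0.33)|^1.5)^(1/1.5)
= (7.67^1.5 + 4.34^1.5 + 1.06^1.5 + 3.17^1.5)^(1/1.5) ≈ (21.2419 + 9.0414 + 1.0913 + 5.644)^(1/1.5) = (37.0186)^(1/1.5) ≈ 11.1074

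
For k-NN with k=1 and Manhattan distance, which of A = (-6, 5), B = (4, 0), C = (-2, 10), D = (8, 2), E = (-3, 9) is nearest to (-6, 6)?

Distances: d(A) = 1, d(B) = 16, d(C) = 8, d(D) = 18, d(E) = 6. Nearest: A = (-6, 5) with distance 1.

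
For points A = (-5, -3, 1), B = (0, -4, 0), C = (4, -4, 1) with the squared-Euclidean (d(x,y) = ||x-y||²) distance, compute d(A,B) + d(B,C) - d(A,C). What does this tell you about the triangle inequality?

d(A,B) = 5² + 1² + 1² = 27, d(B,C) = 4² + 0² + 1² = 17, d(A,C) = 9² + 1² + 0² = 82.
d(A,B) + d(B,C) - d(A,C) = 27 + 17 - 82 = 44 - 82 = -38. This is < 0, so the triangle inequality FAILS for these points (squared-Euclidean is not a metric).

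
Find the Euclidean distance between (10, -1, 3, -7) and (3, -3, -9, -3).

√(Σ(x_i - y_i)²) = √((10 - 3)² + (-1 - (-3))² + (3 - (-9))² + (-7 - (-3))²)
= √(7² + 2² + 12² + (-4)²) = √(49 + 4 + 144 + 16) = √213 ≈ 14.5945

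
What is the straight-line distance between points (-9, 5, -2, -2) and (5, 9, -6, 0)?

√(Σ(x_i - y_i)²) = √((-9 - 5)² + (5 - 9)² + (-2 - (-6))² + (-2 - 0)²)
= √((-14)² + (-4)² + 4² + (-2)²) = √(196 + 16 + 16 + 4) = √232 ≈ 15.2315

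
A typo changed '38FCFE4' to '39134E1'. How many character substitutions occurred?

Differing positions: 2, 3, 4, 5, 7. Hamming distance = 5.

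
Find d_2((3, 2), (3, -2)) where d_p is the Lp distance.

(Σ|x_i - y_i|^2)^(1/2) = (|3 - 3|^2 + |2 - (-2)|^2)^(1/2)
= (0^2 + 4^2)^(1/2) = (0 + 16)^(1/2) = (16)^(1/2) = 4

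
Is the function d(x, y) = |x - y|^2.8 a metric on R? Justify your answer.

No. d(x,y) = |x-y|^2.8 fails the triangle inequality since p = 2.8 > 1. Counterexample: x = -2, y = 9, z = 12. d(x,z) = |-2 - 12|^2.8 = 14^2.8 ≈ 1618.6707, but d(x,y) + d(y,z) = 11^2.8 + 3^2.8 ≈ 823.9475 + 21.674 = 845.6215. Since 1618.6707 > 845.6215, the triangle inequality is violated.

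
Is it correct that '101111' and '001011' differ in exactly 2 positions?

Differing positions: 1, 4. Hamming distance = 2, so the claim is true.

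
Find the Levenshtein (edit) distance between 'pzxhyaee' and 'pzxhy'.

Let D[i][j] be the edit distance between the first i characters of 'pzxhyaee' and the first j characters of 'pzxhy', with D[i][0] = i, D[0][j] = j, and D[i][j] = D[i-1][j-1] if the characters match, else 1 + min(D[i-1][j], D[i][j-1], D[i-1][j-1]). Filling the table (rows: prefixes of 'pzxhyaee', columns: prefixes of 'pzxhy'):
     ε  p  z  x  h  y
  ε  0  1  2  3  4  5
  p  1  0  1  2  3  4
  z  2  1  0  1  2  3
  x  3  2  1  0  1  2
  h  4  3  2  1  0  1
  y  5  4  3  2  1  0
  a  6  5  4  3  2  1
  e  7  6  5  4  3  2
  e  8  7  6  5  4  3
The bottom-right entry gives D[8][5] = 3, so no sequence of fewer than 3 edits works. Backtracking through the table gives one optimal edit sequence (3 edits):
  pzxhyaee → pzxhyee (del a @6)
  pzxhyee → pzxhye (del e @6)
  pzxhye → pzxhy (del e @6)
Edit distance = 3.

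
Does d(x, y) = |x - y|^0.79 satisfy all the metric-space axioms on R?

Yes. With 0 < p = 0.79 ≤ 1, d(x,y) = |x-y|^0.79 is a metric on R. Non-negativity and symmetry are immediate; |x-y|^0.79 = 0 ⟺ |x-y| = 0 ⟺ x = y. For the triangle inequality, the function t ↦ t^0.79 is subadditive on [0,∞) when p ≤ 1, so |x-z|^0.79 ≤ (|x-y| + |y-z|)^0.79 ≤ |x-y|^0.79 + |y-z|^0.79.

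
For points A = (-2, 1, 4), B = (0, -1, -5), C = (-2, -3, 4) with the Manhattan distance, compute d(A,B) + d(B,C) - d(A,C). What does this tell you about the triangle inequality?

d(A,B) = 2 + 2 + 9 = 13, d(B,C) = 2 + 2 + 9 = 13, d(A,C) = 0 + 4 + 0 = 4.
d(A,B) + d(B,C) - d(A,C) = 13 + 13 - 4 = 26 - 4 = 22. This is ≥ 0, so the triangle inequality holds for these points.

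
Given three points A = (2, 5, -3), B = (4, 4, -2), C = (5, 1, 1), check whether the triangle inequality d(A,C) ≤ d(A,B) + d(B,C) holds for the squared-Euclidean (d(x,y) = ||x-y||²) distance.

d(A,B) = 2² + 1² + 1² = 6, d(B,C) = 1² + 3² + 3² = 19, d(A,C) = 3² + 4² + 4² = 41.
d(A,C) = 41 > 6 + 19 = 25. Triangle inequality is VIOLATED. (Squared-Euclidean is not a metric — this is a counterexample.)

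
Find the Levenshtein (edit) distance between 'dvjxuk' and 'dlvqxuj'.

Let D[i][j] be the edit distance between the first i characters of 'dvjxuk' and the first j characters of 'dlvqxuj', with D[i][0] = i, D[0][j] = j, and D[i][j] = D[i-1][j-1] if the characters match, else 1 + min(D[i-1][j], D[i][j-1], D[i-1][j-1]). Filling the table (rows: prefixes of 'dvjxuk', columns: prefixes of 'dlvqxuj'):
     ε  d  l  v  q  x  u  j
  ε  0  1  2  3  4  5  6  7
  d  1  0  1  2  3  4  5  6
  v  2  1  1  1  2  3  4  5
  j  3  2  2  2  2  3  4  4
  x  4  3  3  3  3  2  3  4
  u  5  4  4  4  4  3  2  3
  k  6  5  5  5  5  4  3  3
The bottom-right entry gives D[6][7] = 3, so no sequence of fewer than 3 edits works. Backtracking through the table gives one optimal edit sequence (3 edits):
  dvjxuk → dlvjxuk (ins l @2)
  dlvjxuk → dlvqxuk (sub j→q @4)
  dlvqxuk → dlvqxuj (sub k→j @7)
Edit distance = 3.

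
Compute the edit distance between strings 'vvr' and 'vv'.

Let D[i][j] be the edit distance between the first i characters of 'vvr' and the first j characters of 'vv', with D[i][0] = i, D[0][j] = j, and D[i][j] = D[i-1][j-1] if the characters match, else 1 + min(D[i-1][j], D[i][j-1], D[i-1][j-1]). Filling the table (rows: prefixes of 'vvr', columns: prefixes of 'vv'):
     ε  v  v
  ε  0  1  2
  v  1  0  1
  v  2  1  0
  r  3  2  1
The bottom-right entry gives D[3][2] = 1, so no sequence of fewer than 1 edit works. Backtracking through the table gives one optimal edit sequence (1 edit):
  vvr → vv (del r @3)
Edit distance = 1.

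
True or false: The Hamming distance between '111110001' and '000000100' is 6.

Differing positions: 1, 2, 3, 4, 5, 7, 9. Hamming distance = 7, so the claim that d_H = 6 is false.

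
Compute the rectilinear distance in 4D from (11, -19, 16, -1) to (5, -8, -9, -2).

Σ|x_i - y_i| = |11 - 5| + |-19 - (-8)| + |16 - (-9)| + |-1 - (-2)| = 6 + 11 + 25 + 1 = 43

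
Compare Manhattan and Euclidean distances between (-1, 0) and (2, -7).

L1 = |-1 - 2| + |0 - (-7)| = 3 + 7 = 10
L2 = √(3² + 7²) = √58 ≈ 7.6158
L1 ≥ L2 always (equality iff movement is along one axis); L1 > L2 here.
Ratio L1/L2 = 10/√58 ≈ 1.3131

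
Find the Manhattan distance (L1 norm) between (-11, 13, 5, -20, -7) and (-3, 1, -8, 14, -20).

Σ|x_i - y_i| = |-11 - (-3)| + |13 - 1| + |5 - (-8)| + |-20 - 14| + |-7 - (-20)| = 8 + 12 + 13 + 34 + 13 = 80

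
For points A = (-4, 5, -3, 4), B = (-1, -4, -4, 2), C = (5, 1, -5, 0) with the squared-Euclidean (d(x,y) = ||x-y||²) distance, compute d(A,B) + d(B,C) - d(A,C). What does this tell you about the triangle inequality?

d(A,B) = 3² + 9² + 1² + 2² = 95, d(B,C) = 6² + 5² + 1² + 2² = 66, d(A,C) = 9² + 4² + 2² + 4² = 117.
d(A,B) + d(B,C) - d(A,C) = 95 + 66 - 117 = 161 - 117 = 44. This is ≥ 0, so the triangle inequality holds for these points.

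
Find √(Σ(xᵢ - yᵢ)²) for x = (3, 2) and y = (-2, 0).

√(Σ(x_i - y_i)²) = √((3 - (-2))² + (2 - 0)²)
= √(5² + 2²) = √(25 + 4) = √29 ≈ 5.3852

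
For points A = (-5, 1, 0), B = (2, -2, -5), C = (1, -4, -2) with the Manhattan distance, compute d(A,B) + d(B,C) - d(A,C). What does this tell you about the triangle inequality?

d(A,B) = 7 + 3 + 5 = 15, d(B,C) = 1 + 2 + 3 = 6, d(A,C) = 6 + 5 + 2 = 13.
d(A,B) + d(B,C) - d(A,C) = 15 + 6 - 13 = 21 - 13 = 8. This is ≥ 0, so the triangle inequality holds for these points.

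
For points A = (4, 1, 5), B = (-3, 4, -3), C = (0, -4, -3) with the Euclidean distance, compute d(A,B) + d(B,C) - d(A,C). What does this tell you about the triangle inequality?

d(A,B) = √(7² + 3² + 8²) = √122 ≈ 11.0454, d(B,C) = √(3² + 8² + 0²) = √73 ≈ 8.544, d(A,C) = √(4² + 5² + 8²) = √105 ≈ 10.247.
d(A,B) + d(B,C) - d(A,C) = 11.0454 + 8.544 - 10.247 = 19.5894 - 10.247 = 9.3424 (to 4 decimal places). This is ≥ 0, so the triangle inequality holds for these points.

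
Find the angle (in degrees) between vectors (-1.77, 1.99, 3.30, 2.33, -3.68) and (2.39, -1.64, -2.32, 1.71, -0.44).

With u = (-1.77, 1.99, 3.30, 2.33, -3.68), v = (2.39, -1.64, -2.32, 1.71, -0.44):
u·v = (-1.77)·2.39 + 1.99·(-1.64) + 3.3·(-2.32) + 2.33·1.71 + (-3.68)·(-0.44) = (-4.2303) + (-3.2636) + (-7.656) + 3.9843 + 1.6192 = -9.5464.
|u| = √((-1.77)² + 1.99² + 3.3² + 2.33² + (-3.68)²) = √(3.1329 + 3.9601 + 10.89 + 5.4289 + 13.5424) = √36.9543, |v| = √(2.39² + (-1.64)² + (-2.32)² + 1.71² + (-0.44)²) = √(5.7121 + 2.6896 + 5.3824 + 2.9241 + 0.1936) = √16.9018.
cos θ = (u·v)/(|u||v|) = -9.5464/(√36.9543·√16.9018) ≈ -0.38198
θ = arccos(-0.38198) ≈ 112.46°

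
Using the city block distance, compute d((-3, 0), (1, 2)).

Σ|x_i - y_i| = |-3 - 1| + |0 - 2| = 4 + 2 = 6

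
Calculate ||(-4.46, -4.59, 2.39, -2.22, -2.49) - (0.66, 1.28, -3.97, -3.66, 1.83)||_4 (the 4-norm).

(Σ|x_i - y_i|^4)^(1/4) = (|-4.46 - 0.66|^4 + |-4.59 - 1.28|^4 + |2.39 - (-3.97)|^4 + |-2.22 - (-3.66)|^4 + |-2.49 - 1.83|^4)^(1/4)
= (5.12^4 + 5.87^4 + 6.36^4 + 1.44^4 + 4.32^4)^(1/4) ≈ (687.1948 + 1187.278 + 1636.1701 + 4.2998 + 348.2852)^(1/4) = (3863.2279)^(1/4) ≈ 7.8838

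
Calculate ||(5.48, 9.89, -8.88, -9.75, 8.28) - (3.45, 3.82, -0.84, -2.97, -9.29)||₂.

√(Σ(x_i - y_i)²) = √((5.48 - 3.45)² + (9.89 - 3.82)² + (-8.88 - (-0.84))² + (-9.75 - (-2.97))² + (8.28 - (-9.29))²)
= √(2.03² + 6.07² + (-8.04)² + (-6.78)² + 17.57²) = √(4.1209 + 36.8449 + 64.6416 + 45.9684 + 308.7049) = √460.2807 ≈ 21.4542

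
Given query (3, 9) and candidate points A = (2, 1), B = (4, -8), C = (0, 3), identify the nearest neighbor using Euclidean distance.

Distances: d(A) ≈ 8.0623, d(B) ≈ 17.0294, d(C) ≈ 6.7082. Nearest: C = (0, 3) with distance 6.7082.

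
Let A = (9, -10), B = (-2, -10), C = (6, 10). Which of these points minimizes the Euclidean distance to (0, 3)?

Distances: d(A) ≈ 15.8114, d(B) ≈ 13.1529, d(C) ≈ 9.2195. Nearest: C = (6, 10) with distance 9.2195.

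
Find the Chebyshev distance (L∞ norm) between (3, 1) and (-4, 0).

max(|x_i - y_i|) = max(|3 - (-4)|, |1 - 0|) = max(7, 1) = 7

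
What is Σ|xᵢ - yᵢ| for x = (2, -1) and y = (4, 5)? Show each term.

Σ|x_i - y_i| = |2 - 4| + |-1 - 5| = 2 + 6 = 8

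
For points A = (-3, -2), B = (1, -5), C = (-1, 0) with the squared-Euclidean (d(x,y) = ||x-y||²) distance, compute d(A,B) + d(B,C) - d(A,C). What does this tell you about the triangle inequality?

d(A,B) = 4² + 3² = 25, d(B,C) = 2² + 5² = 29, d(A,C) = 2² + 2² = 8.
d(A,B) + d(B,C) - d(A,C) = 25 + 29 - 8 = 54 - 8 = 46. This is ≥ 0, so the triangle inequality holds for these points.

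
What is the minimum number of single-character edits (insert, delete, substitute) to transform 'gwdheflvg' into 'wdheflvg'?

Let D[i][j] be the edit distance between the first i characters of 'gwdheflvg' and the first j characters of 'wdheflvg', with D[i][0] = i, D[0][j] = j, and D[i][j] = D[i-1][j-1] if the characters match, else 1 + min(D[i-1][j], D[i][j-1], D[i-1][j-1]). Filling the table (rows: prefixes of 'gwdheflvg', columns: prefixes of 'wdheflvg'):
     ε  w  d  h  e  f  l  v  g
  ε  0  1  2  3  4  5  6  7  8
  g  1  1  2  3  4  5  6  7  7
  w  2  1  2  3  4  5  6  7  8
  d  3  2  1  2  3  4  5  6  7
  h  4  3  2  1  2  3  4  5  6
  e  5  4  3  2  1  2  3  4  5
  f  6  5  4  3  2  1  2  3  4
  l  7  6  5  4  3  2  1  2  3
  v  8  7  6  5  4  3  2  1  2
  g  9  8  7  6  5  4  3  2  1
The bottom-right entry gives D[9][8] = 1, so no sequence of fewer than 1 edit works. Backtracking through the table gives one optimal edit sequence (1 edit):
  gwdheflvg → wdheflvg (del g @1)
Edit distance = 1.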